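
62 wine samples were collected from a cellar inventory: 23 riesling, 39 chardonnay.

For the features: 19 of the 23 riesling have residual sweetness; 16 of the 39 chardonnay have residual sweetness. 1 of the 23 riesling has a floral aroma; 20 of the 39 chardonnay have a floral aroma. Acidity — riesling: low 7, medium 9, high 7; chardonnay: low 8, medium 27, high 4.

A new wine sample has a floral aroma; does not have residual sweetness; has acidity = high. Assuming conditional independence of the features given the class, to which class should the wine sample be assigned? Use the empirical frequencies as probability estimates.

riesling: (23/62) × (4/23) × (1/23) × (7/23) ≈ 0.000853711
chardonnay: (39/62) × (23/39) × (20/39) × (4/39) ≈ 0.0195118
Highest score → chardonnay.

chardonnay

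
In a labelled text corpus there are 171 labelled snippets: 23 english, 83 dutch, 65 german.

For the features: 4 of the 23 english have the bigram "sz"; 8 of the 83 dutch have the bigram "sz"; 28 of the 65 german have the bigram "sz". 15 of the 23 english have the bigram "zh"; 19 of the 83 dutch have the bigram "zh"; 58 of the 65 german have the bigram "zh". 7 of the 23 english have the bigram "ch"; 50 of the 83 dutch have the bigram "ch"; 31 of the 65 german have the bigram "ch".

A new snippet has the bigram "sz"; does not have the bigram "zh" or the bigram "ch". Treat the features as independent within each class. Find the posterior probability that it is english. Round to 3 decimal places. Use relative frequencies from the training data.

0.194

english: (23/171) × (4/23) × (8/23) × (16/23) ≈ 0.00566002
dutch: (83/171) × (8/83) × (64/83) × (33/83) ≈ 0.0143427
german: (65/171) × (28/65) × (7/65) × (34/65) ≈ 0.00922385
P(english | x) = 0.00566002 / 0.02922657 ≈ 0.194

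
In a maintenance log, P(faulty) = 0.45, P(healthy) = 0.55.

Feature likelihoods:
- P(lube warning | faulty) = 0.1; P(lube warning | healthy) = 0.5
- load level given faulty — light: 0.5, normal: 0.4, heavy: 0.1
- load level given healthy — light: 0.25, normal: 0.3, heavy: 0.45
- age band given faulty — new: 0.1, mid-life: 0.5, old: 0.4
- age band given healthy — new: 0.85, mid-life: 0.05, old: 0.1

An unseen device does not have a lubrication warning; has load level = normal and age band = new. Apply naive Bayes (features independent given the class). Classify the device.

faulty: 0.45 × (1−0.1) × 0.4 × 0.1 = 0.0162
healthy: 0.55 × (1−0.5) × 0.3 × 0.85 = 0.070125
Highest score → healthy.

healthy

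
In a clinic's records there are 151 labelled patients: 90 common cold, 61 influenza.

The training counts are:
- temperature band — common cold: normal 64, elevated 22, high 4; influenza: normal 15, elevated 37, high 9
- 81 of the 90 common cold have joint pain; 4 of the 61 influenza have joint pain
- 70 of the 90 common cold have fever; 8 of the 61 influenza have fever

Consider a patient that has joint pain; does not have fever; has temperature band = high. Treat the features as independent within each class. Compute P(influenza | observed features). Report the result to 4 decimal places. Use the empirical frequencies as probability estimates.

0.3906

common cold: (90/151) × (4/90) × (81/90) × (20/90) ≈ 0.00529801
influenza: (61/151) × (9/61) × (4/61) × (53/61) ≈ 0.0033958
P(influenza | x) = 0.0033958 / 0.00869381 ≈ 0.3906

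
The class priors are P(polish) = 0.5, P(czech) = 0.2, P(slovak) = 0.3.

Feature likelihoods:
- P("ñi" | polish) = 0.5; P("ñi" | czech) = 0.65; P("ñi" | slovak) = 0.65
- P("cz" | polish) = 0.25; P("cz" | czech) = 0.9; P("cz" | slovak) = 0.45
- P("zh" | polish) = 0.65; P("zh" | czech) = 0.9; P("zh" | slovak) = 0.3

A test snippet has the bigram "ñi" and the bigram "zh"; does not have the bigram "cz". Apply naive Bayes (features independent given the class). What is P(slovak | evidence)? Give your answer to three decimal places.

0.194

polish: 0.5 × 0.5 × (1−0.25) × 0.65 = 0.121875
czech: 0.2 × 0.65 × (1−0.9) × 0.9 = 0.0117
slovak: 0.3 × 0.65 × (1−0.45) × 0.3 = 0.032175
P(slovak | x) = 0.032175 / 0.16575 ≈ 0.194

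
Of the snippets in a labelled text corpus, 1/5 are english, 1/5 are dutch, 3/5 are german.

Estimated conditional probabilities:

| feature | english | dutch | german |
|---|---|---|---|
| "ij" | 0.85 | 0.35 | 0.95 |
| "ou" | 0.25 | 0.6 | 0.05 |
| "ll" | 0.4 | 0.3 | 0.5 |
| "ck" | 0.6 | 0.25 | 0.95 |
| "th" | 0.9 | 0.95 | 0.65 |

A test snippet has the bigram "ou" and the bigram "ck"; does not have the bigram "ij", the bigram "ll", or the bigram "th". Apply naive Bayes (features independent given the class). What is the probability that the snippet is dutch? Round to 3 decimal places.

english: 0.2 × (1−0.85) × 0.25 × (1−0.4) × 0.6 × (1−0.9) = 0.00027
dutch: 0.2 × (1−0.35) × 0.6 × (1−0.3) × 0.25 × (1−0.95) = 0.0006825
german: 0.6 × (1−0.95) × 0.05 × (1−0.5) × 0.95 × (1−0.65) = 0.000249375
P(dutch | x) = 0.0006825 / 0.001201875 ≈ 0.568

0.568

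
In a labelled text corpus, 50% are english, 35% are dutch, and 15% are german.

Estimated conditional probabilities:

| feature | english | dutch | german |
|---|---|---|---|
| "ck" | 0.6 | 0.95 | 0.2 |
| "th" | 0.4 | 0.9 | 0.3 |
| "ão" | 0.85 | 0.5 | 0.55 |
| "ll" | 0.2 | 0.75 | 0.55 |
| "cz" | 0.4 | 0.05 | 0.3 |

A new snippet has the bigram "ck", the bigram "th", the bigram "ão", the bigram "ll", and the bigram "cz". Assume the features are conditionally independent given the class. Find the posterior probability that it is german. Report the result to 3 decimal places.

english: 0.5 × 0.6 × 0.4 × 0.85 × 0.2 × 0.4 = 0.00816
dutch: 0.35 × 0.95 × 0.9 × 0.5 × 0.75 × 0.05 = 0.0056109375
german: 0.15 × 0.2 × 0.3 × 0.55 × 0.55 × 0.3 = 0.00081675
P(german | x) = 0.00081675 / 0.0145876875 ≈ 0.056

0.056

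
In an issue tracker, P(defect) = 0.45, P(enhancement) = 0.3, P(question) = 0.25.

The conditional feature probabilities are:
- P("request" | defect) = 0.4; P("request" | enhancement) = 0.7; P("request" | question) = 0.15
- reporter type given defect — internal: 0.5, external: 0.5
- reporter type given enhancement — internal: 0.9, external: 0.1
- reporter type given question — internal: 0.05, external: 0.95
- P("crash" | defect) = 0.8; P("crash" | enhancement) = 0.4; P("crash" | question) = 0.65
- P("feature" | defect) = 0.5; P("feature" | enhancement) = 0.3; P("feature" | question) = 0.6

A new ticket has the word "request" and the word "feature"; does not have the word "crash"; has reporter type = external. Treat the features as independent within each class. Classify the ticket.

defect

defect: 0.45 × 0.4 × 0.5 × (1−0.8) × 0.5 = 0.009
enhancement: 0.3 × 0.7 × 0.1 × (1−0.4) × 0.3 = 0.00378
question: 0.25 × 0.15 × 0.95 × (1−0.65) × 0.6 = 0.00748125
Highest score → defect.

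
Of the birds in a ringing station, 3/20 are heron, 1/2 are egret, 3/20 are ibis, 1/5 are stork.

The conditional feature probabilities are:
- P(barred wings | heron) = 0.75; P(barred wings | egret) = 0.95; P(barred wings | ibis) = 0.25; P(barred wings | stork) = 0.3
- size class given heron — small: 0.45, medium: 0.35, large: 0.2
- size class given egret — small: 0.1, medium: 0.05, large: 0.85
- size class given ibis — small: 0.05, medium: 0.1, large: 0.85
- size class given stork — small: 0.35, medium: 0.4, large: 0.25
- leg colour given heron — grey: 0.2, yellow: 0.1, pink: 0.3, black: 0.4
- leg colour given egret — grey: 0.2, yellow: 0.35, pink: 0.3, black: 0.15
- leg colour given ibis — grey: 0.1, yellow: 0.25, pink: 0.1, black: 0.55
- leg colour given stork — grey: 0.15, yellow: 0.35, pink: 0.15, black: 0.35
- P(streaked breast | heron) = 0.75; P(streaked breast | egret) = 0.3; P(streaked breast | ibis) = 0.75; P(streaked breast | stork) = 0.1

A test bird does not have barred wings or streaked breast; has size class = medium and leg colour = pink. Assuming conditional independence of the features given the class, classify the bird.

heron: 0.15 × (1−0.75) × 0.35 × 0.3 × (1−0.75) = 0.000984375
egret: 0.5 × (1−0.95) × 0.05 × 0.3 × (1−0.3) = 0.0002625
ibis: 0.15 × (1−0.25) × 0.1 × 0.1 × (1−0.75) = 0.00028125
stork: 0.2 × (1−0.3) × 0.4 × 0.15 × (1−0.1) = 0.00756
Highest score → stork.

stork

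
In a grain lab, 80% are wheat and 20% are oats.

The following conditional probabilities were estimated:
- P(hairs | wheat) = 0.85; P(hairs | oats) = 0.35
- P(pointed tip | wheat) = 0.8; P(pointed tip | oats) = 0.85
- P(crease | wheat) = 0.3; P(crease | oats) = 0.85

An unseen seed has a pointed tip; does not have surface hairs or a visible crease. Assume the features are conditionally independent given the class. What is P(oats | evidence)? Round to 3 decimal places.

wheat: 0.8 × (1−0.85) × 0.8 × (1−0.3) = 0.0672
oats: 0.2 × (1−0.35) × 0.85 × (1−0.85) = 0.016575
P(oats | x) = 0.016575 / 0.083775 ≈ 0.198

0.198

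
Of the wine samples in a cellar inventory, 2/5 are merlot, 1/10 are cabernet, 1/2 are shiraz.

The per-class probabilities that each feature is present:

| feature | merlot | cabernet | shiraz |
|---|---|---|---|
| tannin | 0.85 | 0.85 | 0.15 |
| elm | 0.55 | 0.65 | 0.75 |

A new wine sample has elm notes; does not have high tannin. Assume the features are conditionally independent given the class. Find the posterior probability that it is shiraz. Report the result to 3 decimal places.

merlot: 0.4 × (1−0.85) × 0.55 = 0.033
cabernet: 0.1 × (1−0.85) × 0.65 = 0.00975
shiraz: 0.5 × (1−0.15) × 0.75 = 0.31875
P(shiraz | x) = 0.31875 / 0.3615 ≈ 0.882

0.882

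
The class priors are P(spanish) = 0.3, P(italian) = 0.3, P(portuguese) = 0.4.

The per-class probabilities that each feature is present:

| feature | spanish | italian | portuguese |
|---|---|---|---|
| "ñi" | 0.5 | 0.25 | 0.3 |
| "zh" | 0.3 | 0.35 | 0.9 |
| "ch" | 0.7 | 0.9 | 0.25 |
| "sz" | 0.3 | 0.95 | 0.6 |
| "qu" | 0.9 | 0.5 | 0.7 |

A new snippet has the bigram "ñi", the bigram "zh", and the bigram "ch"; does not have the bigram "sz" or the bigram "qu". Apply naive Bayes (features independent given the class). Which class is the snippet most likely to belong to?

portuguese

spanish: 0.3 × 0.5 × 0.3 × 0.7 × (1−0.3) × (1−0.9) = 0.002205
italian: 0.3 × 0.25 × 0.35 × 0.9 × (1−0.95) × (1−0.5) = 0.000590625
portuguese: 0.4 × 0.3 × 0.9 × 0.25 × (1−0.6) × (1−0.7) = 0.00324
Highest score → portuguese.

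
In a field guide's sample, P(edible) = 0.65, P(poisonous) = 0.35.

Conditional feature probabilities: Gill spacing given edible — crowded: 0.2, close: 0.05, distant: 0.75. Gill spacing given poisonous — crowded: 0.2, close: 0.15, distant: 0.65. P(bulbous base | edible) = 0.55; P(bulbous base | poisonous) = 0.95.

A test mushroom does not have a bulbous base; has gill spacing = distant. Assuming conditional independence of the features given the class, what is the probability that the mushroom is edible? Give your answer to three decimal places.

0.951

edible: 0.65 × 0.75 × (1−0.55) = 0.219375
poisonous: 0.35 × 0.65 × (1−0.95) = 0.011375
P(edible | x) = 0.219375 / 0.23075 ≈ 0.951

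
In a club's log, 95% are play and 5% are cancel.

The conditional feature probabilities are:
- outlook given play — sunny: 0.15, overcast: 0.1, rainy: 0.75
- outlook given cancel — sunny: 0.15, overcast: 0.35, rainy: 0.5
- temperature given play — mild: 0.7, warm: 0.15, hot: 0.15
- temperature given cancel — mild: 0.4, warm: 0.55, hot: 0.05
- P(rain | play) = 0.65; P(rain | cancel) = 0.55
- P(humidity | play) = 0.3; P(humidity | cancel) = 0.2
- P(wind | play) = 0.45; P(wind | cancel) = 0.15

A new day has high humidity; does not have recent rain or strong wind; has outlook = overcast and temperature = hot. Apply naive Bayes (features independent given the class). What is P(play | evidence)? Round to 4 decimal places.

play: 0.95 × 0.1 × 0.15 × (1−0.65) × 0.3 × (1−0.45) = 0.0008229375
cancel: 0.05 × 0.35 × 0.05 × (1−0.55) × 0.2 × (1−0.15) = 0.0000669375
P(play | x) = 0.0008229375 / 0.000889875 ≈ 0.9248

0.9248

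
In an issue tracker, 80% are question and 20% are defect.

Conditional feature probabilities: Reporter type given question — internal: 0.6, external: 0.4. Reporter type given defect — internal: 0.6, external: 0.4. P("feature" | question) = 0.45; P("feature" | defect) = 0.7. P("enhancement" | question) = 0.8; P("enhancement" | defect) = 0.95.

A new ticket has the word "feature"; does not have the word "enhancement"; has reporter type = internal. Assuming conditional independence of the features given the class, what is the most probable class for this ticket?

question

question: 0.8 × 0.6 × 0.45 × (1−0.8) = 0.0432
defect: 0.2 × 0.6 × 0.7 × (1−0.95) = 0.0042
Highest score → question.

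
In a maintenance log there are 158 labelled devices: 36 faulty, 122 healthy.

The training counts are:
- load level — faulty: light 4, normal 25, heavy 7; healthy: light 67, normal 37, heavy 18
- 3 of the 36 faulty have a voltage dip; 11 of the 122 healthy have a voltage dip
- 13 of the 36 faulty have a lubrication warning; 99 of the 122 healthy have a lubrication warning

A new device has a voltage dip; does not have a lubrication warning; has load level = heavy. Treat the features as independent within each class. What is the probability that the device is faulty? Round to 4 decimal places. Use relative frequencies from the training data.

faulty: (36/158) × (7/36) × (3/36) × (23/36) ≈ 0.00235877
healthy: (122/158) × (18/122) × (11/122) × (23/122) ≈ 0.00193649
P(faulty | x) = 0.00235877 / 0.00429526 ≈ 0.5492

0.5492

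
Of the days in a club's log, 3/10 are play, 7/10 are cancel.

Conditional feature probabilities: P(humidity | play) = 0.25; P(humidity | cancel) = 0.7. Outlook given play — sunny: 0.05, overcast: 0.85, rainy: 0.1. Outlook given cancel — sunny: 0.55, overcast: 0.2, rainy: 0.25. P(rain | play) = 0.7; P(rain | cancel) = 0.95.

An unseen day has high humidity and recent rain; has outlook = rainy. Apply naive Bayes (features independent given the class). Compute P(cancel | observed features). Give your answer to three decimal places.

play: 0.3 × 0.25 × 0.1 × 0.7 = 0.00525
cancel: 0.7 × 0.7 × 0.25 × 0.95 = 0.116375
P(cancel | x) = 0.116375 / 0.121625 ≈ 0.957

0.957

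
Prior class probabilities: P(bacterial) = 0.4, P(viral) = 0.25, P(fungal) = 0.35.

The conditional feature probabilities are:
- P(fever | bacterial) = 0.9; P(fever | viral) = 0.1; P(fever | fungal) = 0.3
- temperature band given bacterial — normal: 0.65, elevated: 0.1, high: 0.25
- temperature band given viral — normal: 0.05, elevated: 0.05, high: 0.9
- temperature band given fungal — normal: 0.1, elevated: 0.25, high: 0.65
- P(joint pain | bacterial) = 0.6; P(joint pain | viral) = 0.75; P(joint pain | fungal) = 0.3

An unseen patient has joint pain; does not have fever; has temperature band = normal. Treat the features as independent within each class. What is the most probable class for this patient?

bacterial

bacterial: 0.4 × (1−0.9) × 0.65 × 0.6 = 0.0156
viral: 0.25 × (1−0.1) × 0.05 × 0.75 = 0.0084375
fungal: 0.35 × (1−0.3) × 0.1 × 0.3 = 0.00735
Highest score → bacterial.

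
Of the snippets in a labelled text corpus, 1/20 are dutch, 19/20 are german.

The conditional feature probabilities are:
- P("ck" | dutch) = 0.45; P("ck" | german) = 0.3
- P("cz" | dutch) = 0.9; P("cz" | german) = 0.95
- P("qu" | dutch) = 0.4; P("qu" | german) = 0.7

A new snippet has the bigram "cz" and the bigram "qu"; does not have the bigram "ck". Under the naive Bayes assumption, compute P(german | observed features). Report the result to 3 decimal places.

dutch: 0.05 × (1−0.45) × 0.9 × 0.4 = 0.0099
german: 0.95 × (1−0.3) × 0.95 × 0.7 = 0.442225
P(german | x) = 0.442225 / 0.452125 ≈ 0.978

0.978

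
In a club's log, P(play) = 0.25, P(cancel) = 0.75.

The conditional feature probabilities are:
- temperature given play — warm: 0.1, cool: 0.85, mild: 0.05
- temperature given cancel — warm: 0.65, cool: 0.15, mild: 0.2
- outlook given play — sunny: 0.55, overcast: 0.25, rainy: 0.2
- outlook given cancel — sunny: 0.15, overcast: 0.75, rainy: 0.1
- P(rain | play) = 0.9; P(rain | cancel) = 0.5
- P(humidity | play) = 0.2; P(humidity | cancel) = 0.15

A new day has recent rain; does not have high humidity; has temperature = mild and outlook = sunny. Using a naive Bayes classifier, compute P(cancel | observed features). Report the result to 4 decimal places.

play: 0.25 × 0.05 × 0.55 × 0.9 × (1−0.2) = 0.00495
cancel: 0.75 × 0.2 × 0.15 × 0.5 × (1−0.15) = 0.0095625
P(cancel | x) = 0.0095625 / 0.0145125 ≈ 0.6589

0.6589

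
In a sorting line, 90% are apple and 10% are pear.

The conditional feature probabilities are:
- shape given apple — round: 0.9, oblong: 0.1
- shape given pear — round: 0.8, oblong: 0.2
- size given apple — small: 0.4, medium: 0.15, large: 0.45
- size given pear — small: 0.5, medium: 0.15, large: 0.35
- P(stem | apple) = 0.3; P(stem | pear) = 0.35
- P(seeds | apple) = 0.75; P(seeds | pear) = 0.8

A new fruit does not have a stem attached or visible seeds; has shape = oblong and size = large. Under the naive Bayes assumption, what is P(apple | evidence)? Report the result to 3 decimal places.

apple: 0.9 × 0.1 × 0.45 × (1−0.3) × (1−0.75) = 0.0070875
pear: 0.1 × 0.2 × 0.35 × (1−0.35) × (1−0.8) = 0.00091
P(apple | x) = 0.0070875 / 0.0079975 ≈ 0.886

0.886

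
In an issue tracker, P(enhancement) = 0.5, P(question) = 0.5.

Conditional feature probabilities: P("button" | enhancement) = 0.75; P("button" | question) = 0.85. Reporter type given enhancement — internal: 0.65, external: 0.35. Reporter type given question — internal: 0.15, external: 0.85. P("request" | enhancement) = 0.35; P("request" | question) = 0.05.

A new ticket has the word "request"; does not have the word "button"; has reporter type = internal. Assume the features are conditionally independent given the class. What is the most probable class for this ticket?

enhancement

enhancement: 0.5 × (1−0.75) × 0.65 × 0.35 = 0.0284375
question: 0.5 × (1−0.85) × 0.15 × 0.05 = 0.0005625
Highest score → enhancement.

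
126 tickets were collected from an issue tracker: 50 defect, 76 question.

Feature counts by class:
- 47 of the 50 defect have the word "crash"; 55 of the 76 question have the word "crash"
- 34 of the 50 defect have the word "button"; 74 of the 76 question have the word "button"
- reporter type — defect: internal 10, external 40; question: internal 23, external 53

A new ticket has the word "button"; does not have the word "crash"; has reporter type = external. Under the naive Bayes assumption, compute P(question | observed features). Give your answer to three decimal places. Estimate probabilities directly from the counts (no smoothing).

0.897

defect: (50/126) × (3/50) × (34/50) × (40/50) ≈ 0.0129524
question: (76/126) × (21/76) × (74/76) × (53/76) ≈ 0.113169
P(question | x) = 0.113169 / 0.1261214 ≈ 0.897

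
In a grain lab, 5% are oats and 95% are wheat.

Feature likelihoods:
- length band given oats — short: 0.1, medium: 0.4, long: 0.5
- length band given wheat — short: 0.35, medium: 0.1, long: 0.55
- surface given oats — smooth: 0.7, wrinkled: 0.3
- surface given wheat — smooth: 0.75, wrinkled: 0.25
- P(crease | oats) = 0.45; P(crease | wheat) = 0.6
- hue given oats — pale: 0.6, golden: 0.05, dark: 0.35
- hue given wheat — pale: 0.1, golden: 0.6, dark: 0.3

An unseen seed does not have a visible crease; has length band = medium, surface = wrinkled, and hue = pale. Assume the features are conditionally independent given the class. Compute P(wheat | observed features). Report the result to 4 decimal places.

oats: 0.05 × 0.4 × 0.3 × (1−0.45) × 0.6 = 0.00198
wheat: 0.95 × 0.1 × 0.25 × (1−0.6) × 0.1 = 0.00095
P(wheat | x) = 0.00095 / 0.00293 ≈ 0.3242

0.3242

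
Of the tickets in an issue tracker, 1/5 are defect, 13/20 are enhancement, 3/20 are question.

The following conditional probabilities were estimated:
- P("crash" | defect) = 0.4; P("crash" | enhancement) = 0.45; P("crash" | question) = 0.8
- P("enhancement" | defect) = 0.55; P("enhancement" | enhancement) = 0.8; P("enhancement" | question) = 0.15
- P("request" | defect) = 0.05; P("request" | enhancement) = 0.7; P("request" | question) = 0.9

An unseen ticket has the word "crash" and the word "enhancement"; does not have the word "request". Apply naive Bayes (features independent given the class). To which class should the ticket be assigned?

defect: 0.2 × 0.4 × 0.55 × (1−0.05) = 0.0418
enhancement: 0.65 × 0.45 × 0.8 × (1−0.7) = 0.0702
question: 0.15 × 0.8 × 0.15 × (1−0.9) = 0.0018
Highest score → enhancement.

enhancement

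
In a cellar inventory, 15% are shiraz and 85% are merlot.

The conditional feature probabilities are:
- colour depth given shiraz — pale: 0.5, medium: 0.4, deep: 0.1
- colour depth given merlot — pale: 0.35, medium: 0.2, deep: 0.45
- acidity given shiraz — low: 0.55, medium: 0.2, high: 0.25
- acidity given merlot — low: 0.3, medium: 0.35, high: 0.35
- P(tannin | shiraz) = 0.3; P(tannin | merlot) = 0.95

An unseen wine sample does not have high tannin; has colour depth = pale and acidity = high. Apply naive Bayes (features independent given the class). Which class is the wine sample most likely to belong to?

shiraz: 0.15 × 0.5 × 0.25 × (1−0.3) = 0.013125
merlot: 0.85 × 0.35 × 0.35 × (1−0.95) = 0.00520625
Highest score → shiraz.

shiraz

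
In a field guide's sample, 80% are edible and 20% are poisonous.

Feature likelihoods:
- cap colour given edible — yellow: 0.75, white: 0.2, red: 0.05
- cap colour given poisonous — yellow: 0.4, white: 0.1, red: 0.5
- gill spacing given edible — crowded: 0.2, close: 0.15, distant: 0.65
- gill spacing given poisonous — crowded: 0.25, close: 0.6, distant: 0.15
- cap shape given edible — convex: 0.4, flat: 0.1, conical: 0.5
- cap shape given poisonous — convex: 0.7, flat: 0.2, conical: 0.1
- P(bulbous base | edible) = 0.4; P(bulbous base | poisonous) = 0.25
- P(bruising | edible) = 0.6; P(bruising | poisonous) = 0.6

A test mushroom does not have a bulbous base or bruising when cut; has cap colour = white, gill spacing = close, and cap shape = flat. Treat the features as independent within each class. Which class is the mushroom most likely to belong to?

edible: 0.8 × 0.2 × 0.15 × 0.1 × (1−0.4) × (1−0.6) = 0.000576
poisonous: 0.2 × 0.1 × 0.6 × 0.2 × (1−0.25) × (1−0.6) = 0.00072
Highest score → poisonous.

poisonous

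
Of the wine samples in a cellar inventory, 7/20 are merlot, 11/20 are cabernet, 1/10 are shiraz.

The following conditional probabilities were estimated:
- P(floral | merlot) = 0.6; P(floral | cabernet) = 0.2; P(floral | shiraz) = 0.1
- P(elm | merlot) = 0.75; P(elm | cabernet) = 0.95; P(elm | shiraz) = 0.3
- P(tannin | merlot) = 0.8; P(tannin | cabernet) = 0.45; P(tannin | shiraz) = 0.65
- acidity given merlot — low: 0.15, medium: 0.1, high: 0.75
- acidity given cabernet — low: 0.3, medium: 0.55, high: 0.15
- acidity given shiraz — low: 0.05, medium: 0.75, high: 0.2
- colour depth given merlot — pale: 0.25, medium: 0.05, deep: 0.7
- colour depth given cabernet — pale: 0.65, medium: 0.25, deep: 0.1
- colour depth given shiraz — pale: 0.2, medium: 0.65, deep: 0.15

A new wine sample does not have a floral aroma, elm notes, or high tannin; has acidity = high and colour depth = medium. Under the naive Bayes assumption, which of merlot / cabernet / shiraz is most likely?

merlot: 0.35 × (1−0.6) × (1−0.75) × (1−0.8) × 0.75 × 0.05 = 0.0002625
cabernet: 0.55 × (1−0.2) × (1−0.95) × (1−0.45) × 0.15 × 0.25 = 0.00045375
shiraz: 0.1 × (1−0.1) × (1−0.3) × (1−0.65) × 0.2 × 0.65 = 0.0028665
Highest score → shiraz.

shiraz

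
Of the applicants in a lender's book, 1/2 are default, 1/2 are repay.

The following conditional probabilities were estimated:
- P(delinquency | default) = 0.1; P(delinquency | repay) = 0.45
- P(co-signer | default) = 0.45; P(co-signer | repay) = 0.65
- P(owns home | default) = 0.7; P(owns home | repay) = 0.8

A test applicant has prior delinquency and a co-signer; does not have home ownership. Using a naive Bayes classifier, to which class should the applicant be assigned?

repay

default: 0.5 × 0.1 × 0.45 × (1−0.7) = 0.00675
repay: 0.5 × 0.45 × 0.65 × (1−0.8) = 0.02925
Highest score → repay.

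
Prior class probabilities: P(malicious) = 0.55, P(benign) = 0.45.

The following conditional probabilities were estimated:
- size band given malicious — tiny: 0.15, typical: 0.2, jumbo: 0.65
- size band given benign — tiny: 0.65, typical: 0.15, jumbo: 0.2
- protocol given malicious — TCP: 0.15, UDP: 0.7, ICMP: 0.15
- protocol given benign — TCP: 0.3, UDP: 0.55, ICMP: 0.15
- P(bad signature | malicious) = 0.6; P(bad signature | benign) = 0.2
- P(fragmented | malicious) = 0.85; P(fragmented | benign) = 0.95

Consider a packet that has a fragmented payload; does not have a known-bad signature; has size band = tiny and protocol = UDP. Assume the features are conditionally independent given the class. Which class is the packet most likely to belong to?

malicious: 0.55 × 0.15 × 0.7 × (1−0.6) × 0.85 = 0.019635
benign: 0.45 × 0.65 × 0.55 × (1−0.2) × 0.95 = 0.122265
Highest score → benign.

benign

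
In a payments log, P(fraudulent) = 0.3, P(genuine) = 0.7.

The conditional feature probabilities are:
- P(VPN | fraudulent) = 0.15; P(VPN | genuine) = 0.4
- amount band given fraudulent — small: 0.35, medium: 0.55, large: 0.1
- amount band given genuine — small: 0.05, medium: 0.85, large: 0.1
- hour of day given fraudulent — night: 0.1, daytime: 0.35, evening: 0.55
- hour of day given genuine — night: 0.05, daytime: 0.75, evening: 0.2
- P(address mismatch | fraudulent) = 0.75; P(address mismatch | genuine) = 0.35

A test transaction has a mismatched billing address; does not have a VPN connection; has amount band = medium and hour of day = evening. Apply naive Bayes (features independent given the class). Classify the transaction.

fraudulent: 0.3 × (1−0.15) × 0.55 × 0.55 × 0.75 = 0.057853125
genuine: 0.7 × (1−0.4) × 0.85 × 0.2 × 0.35 = 0.02499
Highest score → fraudulent.

fraudulent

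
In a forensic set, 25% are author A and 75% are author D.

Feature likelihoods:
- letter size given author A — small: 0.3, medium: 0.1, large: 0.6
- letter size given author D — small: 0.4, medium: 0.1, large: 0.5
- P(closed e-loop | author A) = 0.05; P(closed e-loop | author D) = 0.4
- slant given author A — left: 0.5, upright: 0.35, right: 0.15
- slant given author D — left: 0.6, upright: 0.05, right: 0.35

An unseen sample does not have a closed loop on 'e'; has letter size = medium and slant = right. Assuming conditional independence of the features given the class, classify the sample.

author A: 0.25 × 0.1 × (1−0.05) × 0.15 = 0.0035625
author D: 0.75 × 0.1 × (1−0.4) × 0.35 = 0.01575
Highest score → author D.

author D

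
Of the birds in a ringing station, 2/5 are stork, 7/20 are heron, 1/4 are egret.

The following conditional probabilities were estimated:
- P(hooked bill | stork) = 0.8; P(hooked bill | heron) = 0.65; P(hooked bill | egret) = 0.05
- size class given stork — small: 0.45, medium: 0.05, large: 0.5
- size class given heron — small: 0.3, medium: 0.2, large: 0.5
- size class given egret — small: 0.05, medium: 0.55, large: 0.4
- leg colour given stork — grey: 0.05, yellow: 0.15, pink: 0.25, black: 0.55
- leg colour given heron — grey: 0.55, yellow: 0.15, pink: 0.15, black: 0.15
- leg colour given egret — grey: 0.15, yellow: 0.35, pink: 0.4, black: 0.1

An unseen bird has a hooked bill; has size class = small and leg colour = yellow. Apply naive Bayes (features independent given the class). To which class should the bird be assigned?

stork

stork: 0.4 × 0.8 × 0.45 × 0.15 = 0.0216
heron: 0.35 × 0.65 × 0.3 × 0.15 = 0.0102375
egret: 0.25 × 0.05 × 0.05 × 0.35 = 0.00021875
Highest score → stork.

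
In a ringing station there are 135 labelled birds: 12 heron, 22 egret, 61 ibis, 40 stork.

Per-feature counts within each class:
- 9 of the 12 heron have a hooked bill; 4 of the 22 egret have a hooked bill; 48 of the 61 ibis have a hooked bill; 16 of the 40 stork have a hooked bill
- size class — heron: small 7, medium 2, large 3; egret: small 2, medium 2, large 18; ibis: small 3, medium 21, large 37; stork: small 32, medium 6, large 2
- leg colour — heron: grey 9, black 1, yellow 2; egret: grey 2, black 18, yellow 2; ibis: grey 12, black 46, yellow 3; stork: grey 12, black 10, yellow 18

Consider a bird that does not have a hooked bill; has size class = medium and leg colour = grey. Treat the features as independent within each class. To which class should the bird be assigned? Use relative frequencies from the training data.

heron: (12/135) × (3/12) × (2/12) × (9/12) ≈ 0.00277778
egret: (22/135) × (18/22) × (2/22) × (2/22) ≈ 0.00110193
ibis: (61/135) × (13/61) × (21/61) × (12/61) ≈ 0.00652154
stork: (40/135) × (24/40) × (6/40) × (12/40) = 0.008
Highest score → stork.

stork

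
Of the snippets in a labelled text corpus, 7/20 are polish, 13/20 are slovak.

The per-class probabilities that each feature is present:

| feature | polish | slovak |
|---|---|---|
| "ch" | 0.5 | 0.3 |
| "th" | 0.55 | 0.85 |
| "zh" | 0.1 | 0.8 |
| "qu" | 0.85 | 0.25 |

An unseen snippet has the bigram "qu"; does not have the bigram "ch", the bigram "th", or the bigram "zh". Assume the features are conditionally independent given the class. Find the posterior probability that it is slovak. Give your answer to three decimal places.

0.054

polish: 0.35 × (1−0.5) × (1−0.55) × (1−0.1) × 0.85 = 0.06024375
slovak: 0.65 × (1−0.3) × (1−0.85) × (1−0.8) × 0.25 = 0.0034125
P(slovak | x) = 0.0034125 / 0.06365625 ≈ 0.054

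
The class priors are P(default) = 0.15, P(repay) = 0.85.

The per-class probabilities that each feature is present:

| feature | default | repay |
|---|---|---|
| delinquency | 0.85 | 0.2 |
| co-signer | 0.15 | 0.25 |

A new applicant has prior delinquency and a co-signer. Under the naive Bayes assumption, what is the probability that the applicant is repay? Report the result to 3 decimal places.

default: 0.15 × 0.85 × 0.15 = 0.019125
repay: 0.85 × 0.2 × 0.25 = 0.0425
P(repay | x) = 0.0425 / 0.061625 ≈ 0.690

0.690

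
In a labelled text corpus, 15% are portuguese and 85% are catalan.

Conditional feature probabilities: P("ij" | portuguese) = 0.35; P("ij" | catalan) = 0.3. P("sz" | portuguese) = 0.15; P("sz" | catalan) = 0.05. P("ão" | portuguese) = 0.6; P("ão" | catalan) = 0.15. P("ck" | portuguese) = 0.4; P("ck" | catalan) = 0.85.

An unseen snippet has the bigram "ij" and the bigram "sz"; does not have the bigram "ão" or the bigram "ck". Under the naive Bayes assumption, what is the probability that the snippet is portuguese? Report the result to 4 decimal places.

portuguese: 0.15 × 0.35 × 0.15 × (1−0.6) × (1−0.4) = 0.00189
catalan: 0.85 × 0.3 × 0.05 × (1−0.15) × (1−0.85) = 0.001625625
P(portuguese | x) = 0.00189 / 0.003515625 ≈ 0.5376

0.5376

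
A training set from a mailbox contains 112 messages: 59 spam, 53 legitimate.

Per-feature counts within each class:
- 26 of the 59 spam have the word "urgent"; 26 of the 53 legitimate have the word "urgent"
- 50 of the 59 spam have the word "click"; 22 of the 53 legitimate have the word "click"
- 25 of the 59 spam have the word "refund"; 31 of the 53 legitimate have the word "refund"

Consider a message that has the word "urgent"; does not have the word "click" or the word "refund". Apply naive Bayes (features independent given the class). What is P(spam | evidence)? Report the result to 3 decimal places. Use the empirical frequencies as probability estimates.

0.266

spam: (59/112) × (26/59) × (9/59) × (34/59) ≈ 0.0204067
legitimate: (53/112) × (26/53) × (31/53) × (22/53) ≈ 0.0563622
P(spam | x) = 0.0204067 / 0.0767689 ≈ 0.266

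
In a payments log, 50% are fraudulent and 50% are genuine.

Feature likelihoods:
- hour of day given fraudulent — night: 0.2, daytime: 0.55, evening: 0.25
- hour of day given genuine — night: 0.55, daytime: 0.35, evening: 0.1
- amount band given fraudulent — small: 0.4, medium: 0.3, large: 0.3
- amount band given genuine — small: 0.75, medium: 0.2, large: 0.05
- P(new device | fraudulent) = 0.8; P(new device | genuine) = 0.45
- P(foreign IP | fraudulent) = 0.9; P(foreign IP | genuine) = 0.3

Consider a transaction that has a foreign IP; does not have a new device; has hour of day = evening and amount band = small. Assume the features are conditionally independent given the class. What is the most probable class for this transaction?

fraudulent

fraudulent: 0.5 × 0.25 × 0.4 × (1−0.8) × 0.9 = 0.009
genuine: 0.5 × 0.1 × 0.75 × (1−0.45) × 0.3 = 0.0061875
Highest score → fraudulent.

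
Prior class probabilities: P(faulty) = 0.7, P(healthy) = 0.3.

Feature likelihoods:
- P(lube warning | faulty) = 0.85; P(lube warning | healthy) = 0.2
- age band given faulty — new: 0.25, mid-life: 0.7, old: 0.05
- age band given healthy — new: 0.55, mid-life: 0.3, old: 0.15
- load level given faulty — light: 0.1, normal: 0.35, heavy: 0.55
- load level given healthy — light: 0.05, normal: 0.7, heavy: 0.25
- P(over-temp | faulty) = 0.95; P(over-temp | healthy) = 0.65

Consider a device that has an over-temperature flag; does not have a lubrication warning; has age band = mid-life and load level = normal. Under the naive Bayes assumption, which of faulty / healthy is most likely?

faulty: 0.7 × (1−0.85) × 0.7 × 0.35 × 0.95 = 0.02443875
healthy: 0.3 × (1−0.2) × 0.3 × 0.7 × 0.65 = 0.03276
Highest score → healthy.

healthy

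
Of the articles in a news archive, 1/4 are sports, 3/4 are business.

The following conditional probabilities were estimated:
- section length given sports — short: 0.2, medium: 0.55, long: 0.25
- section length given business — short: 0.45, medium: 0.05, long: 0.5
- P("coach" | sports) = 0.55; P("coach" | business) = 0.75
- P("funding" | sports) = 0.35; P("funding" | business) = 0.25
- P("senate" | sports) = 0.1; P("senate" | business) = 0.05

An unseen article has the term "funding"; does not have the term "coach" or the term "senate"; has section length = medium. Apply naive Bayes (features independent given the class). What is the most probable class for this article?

sports

sports: 0.25 × 0.55 × (1−0.55) × 0.35 × (1−0.1) = 0.019490625
business: 0.75 × 0.05 × (1−0.75) × 0.25 × (1−0.05) = 0.0022265625
Highest score → sports.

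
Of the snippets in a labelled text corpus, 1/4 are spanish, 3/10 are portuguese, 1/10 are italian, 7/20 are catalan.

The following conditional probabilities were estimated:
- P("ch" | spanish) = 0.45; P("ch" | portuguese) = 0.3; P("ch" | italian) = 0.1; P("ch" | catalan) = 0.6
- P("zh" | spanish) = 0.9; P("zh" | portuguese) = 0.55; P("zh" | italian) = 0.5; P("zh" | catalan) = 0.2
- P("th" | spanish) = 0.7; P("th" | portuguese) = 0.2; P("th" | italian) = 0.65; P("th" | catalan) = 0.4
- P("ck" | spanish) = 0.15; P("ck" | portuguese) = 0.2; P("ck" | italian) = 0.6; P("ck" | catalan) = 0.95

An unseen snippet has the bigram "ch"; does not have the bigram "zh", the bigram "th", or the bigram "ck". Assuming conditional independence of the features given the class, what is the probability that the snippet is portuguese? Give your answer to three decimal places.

spanish: 0.25 × 0.45 × (1−0.9) × (1−0.7) × (1−0.15) = 0.00286875
portuguese: 0.3 × 0.3 × (1−0.55) × (1−0.2) × (1−0.2) = 0.02592
italian: 0.1 × 0.1 × (1−0.5) × (1−0.65) × (1−0.6) = 0.0007
catalan: 0.35 × 0.6 × (1−0.2) × (1−0.4) × (1−0.95) = 0.00504
P(portuguese | x) = 0.02592 / 0.03452875 ≈ 0.751

0.751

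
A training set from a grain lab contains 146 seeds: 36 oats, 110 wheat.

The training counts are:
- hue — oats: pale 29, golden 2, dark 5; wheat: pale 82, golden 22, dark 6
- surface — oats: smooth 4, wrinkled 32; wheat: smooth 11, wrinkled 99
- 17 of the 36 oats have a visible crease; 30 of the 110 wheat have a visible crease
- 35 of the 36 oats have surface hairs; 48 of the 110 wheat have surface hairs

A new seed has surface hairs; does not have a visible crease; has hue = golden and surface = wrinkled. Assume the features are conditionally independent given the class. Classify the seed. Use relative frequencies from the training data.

oats: (36/146) × (2/36) × (32/36) × (19/36) × (35/36) ≈ 0.006248
wheat: (110/146) × (22/110) × (99/110) × (80/110) × (48/110) ≈ 0.0430386
Highest score → wheat.

wheat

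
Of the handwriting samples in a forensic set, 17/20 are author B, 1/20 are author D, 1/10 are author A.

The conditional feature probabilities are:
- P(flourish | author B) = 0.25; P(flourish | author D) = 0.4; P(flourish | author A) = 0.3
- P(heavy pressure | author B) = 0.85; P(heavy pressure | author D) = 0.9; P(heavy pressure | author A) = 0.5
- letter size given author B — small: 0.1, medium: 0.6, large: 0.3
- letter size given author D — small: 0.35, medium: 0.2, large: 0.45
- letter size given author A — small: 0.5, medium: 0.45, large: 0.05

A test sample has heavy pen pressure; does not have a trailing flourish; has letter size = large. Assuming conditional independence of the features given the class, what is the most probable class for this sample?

author B: 0.85 × (1−0.25) × 0.85 × 0.3 = 0.1625625
author D: 0.05 × (1−0.4) × 0.9 × 0.45 = 0.01215
author A: 0.1 × (1−0.3) × 0.5 × 0.05 = 0.00175
Highest score → author B.

author B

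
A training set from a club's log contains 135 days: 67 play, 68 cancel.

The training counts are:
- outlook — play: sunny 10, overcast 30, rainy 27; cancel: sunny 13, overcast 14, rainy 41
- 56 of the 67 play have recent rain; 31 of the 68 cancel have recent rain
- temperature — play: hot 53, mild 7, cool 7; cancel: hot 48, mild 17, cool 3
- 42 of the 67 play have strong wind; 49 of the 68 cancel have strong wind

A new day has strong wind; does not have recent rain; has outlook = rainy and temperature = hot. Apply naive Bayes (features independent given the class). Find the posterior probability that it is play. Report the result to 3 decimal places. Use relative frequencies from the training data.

play: (67/135) × (27/67) × (11/67) × (53/67) × (42/67) ≈ 0.0162826
cancel: (68/135) × (41/68) × (37/68) × (48/68) × (49/68) ≈ 0.0840548
P(play | x) = 0.0162826 / 0.1003374 ≈ 0.162

0.162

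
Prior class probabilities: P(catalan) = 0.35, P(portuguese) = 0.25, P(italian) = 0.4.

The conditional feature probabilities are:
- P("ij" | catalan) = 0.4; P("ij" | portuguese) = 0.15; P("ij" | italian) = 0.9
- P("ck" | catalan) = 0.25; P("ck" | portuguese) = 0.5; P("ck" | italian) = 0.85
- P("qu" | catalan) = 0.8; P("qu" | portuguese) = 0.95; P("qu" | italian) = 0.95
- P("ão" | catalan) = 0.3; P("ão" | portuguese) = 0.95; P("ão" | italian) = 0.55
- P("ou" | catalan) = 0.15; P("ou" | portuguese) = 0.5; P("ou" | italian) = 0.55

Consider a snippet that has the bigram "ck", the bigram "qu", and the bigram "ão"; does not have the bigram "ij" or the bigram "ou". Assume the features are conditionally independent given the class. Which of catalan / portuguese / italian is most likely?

catalan: 0.35 × (1−0.4) × 0.25 × 0.8 × 0.3 × (1−0.15) = 0.01071
portuguese: 0.25 × (1−0.15) × 0.5 × 0.95 × 0.95 × (1−0.5) = 0.0479453125
italian: 0.4 × (1−0.9) × 0.85 × 0.95 × 0.55 × (1−0.55) = 0.00799425
Highest score → portuguese.

portuguese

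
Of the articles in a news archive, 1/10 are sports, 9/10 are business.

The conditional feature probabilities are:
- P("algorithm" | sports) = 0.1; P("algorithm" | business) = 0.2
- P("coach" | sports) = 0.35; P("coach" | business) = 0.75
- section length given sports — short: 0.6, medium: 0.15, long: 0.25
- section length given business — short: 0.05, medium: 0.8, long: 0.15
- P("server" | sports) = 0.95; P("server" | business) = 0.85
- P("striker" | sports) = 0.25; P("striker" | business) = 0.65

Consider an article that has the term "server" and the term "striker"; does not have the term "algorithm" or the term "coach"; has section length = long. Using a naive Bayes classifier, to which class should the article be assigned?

business

sports: 0.1 × (1−0.1) × (1−0.35) × 0.25 × 0.95 × 0.25 = 0.0034734375
business: 0.9 × (1−0.2) × (1−0.75) × 0.15 × 0.85 × 0.65 = 0.0149175
Highest score → business.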